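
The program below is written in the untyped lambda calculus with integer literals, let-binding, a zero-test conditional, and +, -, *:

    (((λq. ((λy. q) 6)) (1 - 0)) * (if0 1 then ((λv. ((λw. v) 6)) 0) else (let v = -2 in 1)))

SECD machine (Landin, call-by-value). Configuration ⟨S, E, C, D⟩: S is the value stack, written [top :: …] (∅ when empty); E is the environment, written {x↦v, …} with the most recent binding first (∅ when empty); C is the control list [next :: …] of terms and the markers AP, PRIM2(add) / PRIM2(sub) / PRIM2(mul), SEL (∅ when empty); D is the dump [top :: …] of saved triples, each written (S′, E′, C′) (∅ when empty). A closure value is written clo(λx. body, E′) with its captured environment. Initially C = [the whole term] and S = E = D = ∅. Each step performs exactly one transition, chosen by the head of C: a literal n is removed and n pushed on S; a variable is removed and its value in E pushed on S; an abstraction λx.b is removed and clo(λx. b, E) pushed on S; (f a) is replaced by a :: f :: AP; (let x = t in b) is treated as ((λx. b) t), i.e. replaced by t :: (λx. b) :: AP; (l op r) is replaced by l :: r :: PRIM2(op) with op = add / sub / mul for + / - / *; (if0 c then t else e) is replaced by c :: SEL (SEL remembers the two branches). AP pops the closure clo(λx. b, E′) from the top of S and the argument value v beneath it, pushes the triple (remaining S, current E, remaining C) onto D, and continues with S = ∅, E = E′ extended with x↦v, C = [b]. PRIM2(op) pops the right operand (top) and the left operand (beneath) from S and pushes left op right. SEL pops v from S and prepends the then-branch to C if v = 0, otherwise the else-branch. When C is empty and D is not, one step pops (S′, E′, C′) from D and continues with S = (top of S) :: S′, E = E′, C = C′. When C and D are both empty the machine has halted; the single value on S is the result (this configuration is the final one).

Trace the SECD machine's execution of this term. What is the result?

Answer: 1

Machine steps:
[0] <S=∅, E=∅, C=[(((λq. ((λy. q) 6)) (1 - 0)) * (if0 1 then ((λv. ((λw. v) 6)) 0) else (let v = -2 in 1)))], D=∅>
[1] <S=∅, E=∅, C=[((λq. ((λy. q) 6)) (1 - 0)) :: (if0 1 then ((λv. ((λw. v) 6)) 0) else (let v = -2 in 1)) :: PRIM2(mul)], D=∅>
[2] <S=∅, E=∅, C=[(1 - 0) :: (λq. ((λy. q) 6)) :: AP :: (if0 1 then ((λv. ((λw. v) 6)) 0) else (let v = -2 in 1)) :: PRIM2(mul)], D=∅>
[3] <S=∅, E=∅, C=[1 :: 0 :: PRIM2(sub) :: (λq. ((λy. q) 6)) :: AP :: (if0 1 then ((λv. ((λw. v) 6)) 0) else (let v = -2 in 1)) :: PRIM2(mul)], D=∅>
[4] <S=[1], E=∅, C=[0 :: PRIM2(sub) :: (λq. ((λy. q) 6)) :: AP :: (if0 1 then ((λv. ((λw. v) 6)) 0) else (let v = -2 in 1)) :: PRIM2(mul)], D=∅>
[5] <S=[0 :: 1], E=∅, C=[PRIM2(sub) :: (λq. ((λy. q) 6)) :: AP :: (if0 1 then ((λv. ((λw. v) 6)) 0) else (let v = -2 in 1)) :: PRIM2(mul)], D=∅>
[6] <S=[1], E=∅, C=[(λq. ((λy. q) 6)) :: AP :: (if0 1 then ((λv. ((λw. v) 6)) 0) else (let v = -2 in 1)) :: PRIM2(mul)], D=∅>
[7] <S=[clo(λq. ((λy. q) 6), ∅) :: 1], E=∅, C=[AP :: (if0 1 then ((λv. ((λw. v) 6)) 0) else (let v = -2 in 1)) :: PRIM2(mul)], D=∅>
[8] <S=∅, E={q↦1}, C=[((λy. q) 6)], D=[(∅, ∅, [(if0 1 then ((λv. ((λw. v) 6)) 0) else (let v = -2 in 1)) :: PRIM2(mul)])]>
[9] <S=∅, E={q↦1}, C=[6 :: (λy. q) :: AP], D=[(∅, ∅, [(if0 1 then ((λv. ((λw. v) 6)) 0) else (let v = -2 in 1)) :: PRIM2(mul)])]>
[10] <S=[6], E={q↦1}, C=[(λy. q) :: AP], D=[(∅, ∅, [(if0 1 then ((λv. ((λw. v) 6)) 0) else (let v = -2 in 1)) :: PRIM2(mul)])]>
[11] <S=[clo(λy. q, {q↦1}) :: 6], E={q↦1}, C=[AP], D=[(∅, ∅, [(if0 1 then ((λv. ((λw. v) 6)) 0) else (let v = -2 in 1)) :: PRIM2(mul)])]>
[12] <S=∅, E={y↦6, q↦1}, C=[q], D=[(∅, {q↦1}, ∅) :: (∅, ∅, [(if0 1 then ((λv. ((λw. v) 6)) 0) else (let v = -2 in 1)) :: PRIM2(mul)])]>
[13] <S=[1], E={y↦6, q↦1}, C=∅, D=[(∅, {q↦1}, ∅) :: (∅, ∅, [(if0 1 then ((λv. ((λw. v) 6)) 0) else (let v = -2 in 1)) :: PRIM2(mul)])]>
[14] <S=[1], E={q↦1}, C=∅, D=[(∅, ∅, [(if0 1 then ((λv. ((λw. v) 6)) 0) else (let v = -2 in 1)) :: PRIM2(mul)])]>
[15] <S=[1], E=∅, C=[(if0 1 then ((λv. ((λw. v) 6)) 0) else (let v = -2 in 1)) :: PRIM2(mul)], D=∅>
[16] <S=[1], E=∅, C=[1 :: SEL :: PRIM2(mul)], D=∅>
[17] <S=[1 :: 1], E=∅, C=[SEL :: PRIM2(mul)], D=∅>
[18] <S=[1], E=∅, C=[(let v = -2 in 1) :: PRIM2(mul)], D=∅>
[19] <S=[1], E=∅, C=[-2 :: (λv. 1) :: AP :: PRIM2(mul)], D=∅>
[20] <S=[-2 :: 1], E=∅, C=[(λv. 1) :: AP :: PRIM2(mul)], D=∅>
[21] <S=[clo(λv. 1, ∅) :: -2 :: 1], E=∅, C=[AP :: PRIM2(mul)], D=∅>
[22] <S=∅, E={v↦-2}, C=[1], D=[([1], ∅, [PRIM2(mul)])]>
[23] <S=[1], E={v↦-2}, C=∅, D=[([1], ∅, [PRIM2(mul)])]>
[24] <S=[1 :: 1], E=∅, C=[PRIM2(mul)], D=∅>
[25] <S=[1], E=∅, C=∅, D=∅>
→ final value 1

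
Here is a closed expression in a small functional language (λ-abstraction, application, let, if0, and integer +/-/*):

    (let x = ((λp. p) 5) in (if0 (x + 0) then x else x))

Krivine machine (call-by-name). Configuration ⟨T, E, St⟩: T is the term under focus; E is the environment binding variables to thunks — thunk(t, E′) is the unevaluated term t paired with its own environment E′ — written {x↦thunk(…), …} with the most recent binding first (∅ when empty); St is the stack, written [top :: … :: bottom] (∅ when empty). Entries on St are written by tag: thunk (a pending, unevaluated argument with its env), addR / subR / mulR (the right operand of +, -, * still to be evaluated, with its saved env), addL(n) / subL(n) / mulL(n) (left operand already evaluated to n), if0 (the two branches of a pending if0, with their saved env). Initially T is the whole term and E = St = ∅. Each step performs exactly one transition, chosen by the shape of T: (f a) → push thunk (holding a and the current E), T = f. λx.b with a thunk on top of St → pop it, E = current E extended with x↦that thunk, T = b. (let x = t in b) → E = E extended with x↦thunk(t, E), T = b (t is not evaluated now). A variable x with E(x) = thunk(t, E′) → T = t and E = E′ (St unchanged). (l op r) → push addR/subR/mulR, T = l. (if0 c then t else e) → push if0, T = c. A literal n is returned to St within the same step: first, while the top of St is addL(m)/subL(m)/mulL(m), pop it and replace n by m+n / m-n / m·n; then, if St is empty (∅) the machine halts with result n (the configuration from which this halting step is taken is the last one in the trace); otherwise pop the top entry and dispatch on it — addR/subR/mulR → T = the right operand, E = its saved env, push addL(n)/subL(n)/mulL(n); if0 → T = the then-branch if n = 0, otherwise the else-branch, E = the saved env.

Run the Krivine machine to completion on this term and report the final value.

[0] <T=(let x = ((λp. p) 5) in (if0 (x + 0) then x else x)), E=∅, St=∅>
[1] <T=(if0 (x + 0) then x else x), E={x↦thunk(((λp. p) 5), ∅)}, St=∅>
[2] <T=(x + 0), E={x↦thunk(((λp. p) 5), ∅)}, St=[if0]>
[3] <T=x, E={x↦thunk(((λp. p) 5), ∅)}, St=[addR :: if0]>
[4] <T=((λp. p) 5), E=∅, St=[addR :: if0]>
[5] <T=(λp. p), E=∅, St=[thunk :: addR :: if0]>
[6] <T=p, E={p↦thunk(5, ∅)}, St=[addR :: if0]>
[7] <T=5, E=∅, St=[addR :: if0]>
[8] <T=0, E={x↦thunk(((λp. p) 5), ∅)}, St=[addL(5) :: if0]>
[9] <T=x, E={x↦thunk(((λp. p) 5), ∅)}, St=∅>
[10] <T=((λp. p) 5), E=∅, St=∅>
[11] <T=(λp. p), E=∅, St=[thunk]>
[12] <T=p, E={p↦thunk(5, ∅)}, St=∅>
[13] <T=5, E=∅, St=∅>
→ final value 5

Answer: 5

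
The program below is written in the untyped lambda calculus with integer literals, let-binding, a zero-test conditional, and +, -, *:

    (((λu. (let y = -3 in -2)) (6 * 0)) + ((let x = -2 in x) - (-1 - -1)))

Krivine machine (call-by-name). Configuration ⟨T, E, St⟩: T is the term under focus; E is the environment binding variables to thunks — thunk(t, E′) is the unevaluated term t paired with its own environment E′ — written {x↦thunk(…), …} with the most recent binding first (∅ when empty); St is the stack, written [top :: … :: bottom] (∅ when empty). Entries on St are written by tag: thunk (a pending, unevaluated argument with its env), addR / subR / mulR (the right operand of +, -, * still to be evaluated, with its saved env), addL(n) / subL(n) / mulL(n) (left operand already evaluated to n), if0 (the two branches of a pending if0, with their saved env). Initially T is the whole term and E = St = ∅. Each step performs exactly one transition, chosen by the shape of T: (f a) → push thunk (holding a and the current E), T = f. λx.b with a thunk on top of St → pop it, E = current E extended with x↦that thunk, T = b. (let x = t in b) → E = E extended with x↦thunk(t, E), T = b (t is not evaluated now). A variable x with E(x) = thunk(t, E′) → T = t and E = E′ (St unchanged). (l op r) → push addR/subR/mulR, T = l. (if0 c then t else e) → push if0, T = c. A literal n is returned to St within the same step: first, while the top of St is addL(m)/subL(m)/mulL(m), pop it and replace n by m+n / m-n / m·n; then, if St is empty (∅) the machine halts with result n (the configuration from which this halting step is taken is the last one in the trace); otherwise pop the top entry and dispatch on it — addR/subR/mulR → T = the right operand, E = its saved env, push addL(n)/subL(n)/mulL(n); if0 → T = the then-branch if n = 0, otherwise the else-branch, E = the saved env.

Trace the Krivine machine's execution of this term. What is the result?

step 0: ⟨T=(((λu. (let y = -3 in -2)) (6 * 0)) + ((let x = -2 in x) - (-1 - -1))); E=∅; St=∅⟩
step 1: ⟨T=((λu. (let y = -3 in -2)) (6 * 0)); E=∅; St=[addR]⟩
step 2: ⟨T=(λu. (let y = -3 in -2)); E=∅; St=[thunk :: addR]⟩
step 3: ⟨T=(let y = -3 in -2); E={u↦thunk((6 * 0), ∅)}; St=[addR]⟩
step 4: ⟨T=-2; E={y↦thunk(-3, {u↦thunk((6 * 0), ∅)}), u↦thunk((6 * 0), ∅)}; St=[addR]⟩
step 5: ⟨T=((let x = -2 in x) - (-1 - -1)); E=∅; St=[addL(-2)]⟩
step 6: ⟨T=(let x = -2 in x); E=∅; St=[subR :: addL(-2)]⟩
step 7: ⟨T=x; E={x↦thunk(-2, ∅)}; St=[subR :: addL(-2)]⟩
step 8: ⟨T=-2; E=∅; St=[subR :: addL(-2)]⟩
step 9: ⟨T=(-1 - -1); E=∅; St=[subL(-2) :: addL(-2)]⟩
step 10: ⟨T=-1; E=∅; St=[subR :: subL(-2) :: addL(-2)]⟩
step 11: ⟨T=-1; E=∅; St=[subL(-1) :: subL(-2) :: addL(-2)]⟩
→ final value -4

Answer: -4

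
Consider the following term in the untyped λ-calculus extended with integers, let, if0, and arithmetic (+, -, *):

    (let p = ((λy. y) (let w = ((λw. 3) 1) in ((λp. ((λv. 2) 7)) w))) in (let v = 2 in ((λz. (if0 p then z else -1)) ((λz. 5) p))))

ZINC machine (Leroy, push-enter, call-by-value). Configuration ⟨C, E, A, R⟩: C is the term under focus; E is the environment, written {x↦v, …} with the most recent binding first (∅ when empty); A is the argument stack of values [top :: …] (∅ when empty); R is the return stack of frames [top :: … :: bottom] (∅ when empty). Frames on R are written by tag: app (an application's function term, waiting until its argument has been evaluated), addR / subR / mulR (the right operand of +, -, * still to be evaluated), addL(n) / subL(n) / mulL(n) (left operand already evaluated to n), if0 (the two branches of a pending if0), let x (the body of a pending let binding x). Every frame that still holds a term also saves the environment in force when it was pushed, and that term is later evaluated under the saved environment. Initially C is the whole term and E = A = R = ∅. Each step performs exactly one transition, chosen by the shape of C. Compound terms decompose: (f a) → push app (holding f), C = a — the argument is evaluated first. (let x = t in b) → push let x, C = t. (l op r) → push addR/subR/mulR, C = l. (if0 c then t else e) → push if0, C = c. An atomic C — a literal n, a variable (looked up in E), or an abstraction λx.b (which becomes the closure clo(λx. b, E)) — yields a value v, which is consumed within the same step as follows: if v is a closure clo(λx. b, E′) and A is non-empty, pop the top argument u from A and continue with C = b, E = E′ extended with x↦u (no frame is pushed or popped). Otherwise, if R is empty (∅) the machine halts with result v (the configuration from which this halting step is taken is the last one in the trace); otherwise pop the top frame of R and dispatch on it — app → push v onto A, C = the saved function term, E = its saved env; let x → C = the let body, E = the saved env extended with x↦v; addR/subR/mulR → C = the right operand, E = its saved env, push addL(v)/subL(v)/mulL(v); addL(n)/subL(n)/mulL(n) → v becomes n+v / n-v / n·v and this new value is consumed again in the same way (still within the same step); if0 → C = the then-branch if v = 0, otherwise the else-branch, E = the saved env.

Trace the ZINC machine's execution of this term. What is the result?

Answer: -1

Execution trace:
[0] <C=(let p = ((λy. y) (let w = ((λw. 3) 1) in ((λp. ((λv. 2) 7)) w))) in (let v = 2 in ((λz. (if0 p then z else -1)) ((λz. 5) p)))), E=∅, A=∅, R=∅>
[1] <C=((λy. y) (let w = ((λw. 3) 1) in ((λp. ((λv. 2) 7)) w))), E=∅, A=∅, R=[let p]>
[2] <C=(let w = ((λw. 3) 1) in ((λp. ((λv. 2) 7)) w)), E=∅, A=∅, R=[app :: let p]>
[3] <C=((λw. 3) 1), E=∅, A=∅, R=[let w :: app :: let p]>
[4] <C=1, E=∅, A=∅, R=[app :: let w :: app :: let p]>
[5] <C=(λw. 3), E=∅, A=[1], R=[let w :: app :: let p]>
[6] <C=3, E={w↦1}, A=∅, R=[let w :: app :: let p]>
[7] <C=((λp. ((λv. 2) 7)) w), E={w↦3}, A=∅, R=[app :: let p]>
[8] <C=w, E={w↦3}, A=∅, R=[app :: app :: let p]>
[9] <C=(λp. ((λv. 2) 7)), E={w↦3}, A=[3], R=[app :: let p]>
[10] <C=((λv. 2) 7), E={p↦3, w↦3}, A=∅, R=[app :: let p]>
[11] <C=7, E={p↦3, w↦3}, A=∅, R=[app :: app :: let p]>
[12] <C=(λv. 2), E={p↦3, w↦3}, A=[7], R=[app :: let p]>
[13] <C=2, E={v↦7, p↦3, w↦3}, A=∅, R=[app :: let p]>
[14] <C=(λy. y), E=∅, A=[2], R=[let p]>
[15] <C=y, E={y↦2}, A=∅, R=[let p]>
[16] <C=(let v = 2 in ((λz. (if0 p then z else -1)) ((λz. 5) p))), E={p↦2}, A=∅, R=∅>
[17] <C=2, E={p↦2}, A=∅, R=[let v]>
[18] <C=((λz. (if0 p then z else -1)) ((λz. 5) p)), E={v↦2, p↦2}, A=∅, R=∅>
[19] <C=((λz. 5) p), E={v↦2, p↦2}, A=∅, R=[app]>
[20] <C=p, E={v↦2, p↦2}, A=∅, R=[app :: app]>
[21] <C=(λz. 5), E={v↦2, p↦2}, A=[2], R=[app]>
[22] <C=5, E={z↦2, v↦2, p↦2}, A=∅, R=[app]>
[23] <C=(λz. (if0 p then z else -1)), E={v↦2, p↦2}, A=[5], R=∅>
[24] <C=(if0 p then z else -1), E={z↦5, v↦2, p↦2}, A=∅, R=∅>
[25] <C=p, E={z↦5, v↦2, p↦2}, A=∅, R=[if0]>
[26] <C=-1, E={z↦5, v↦2, p↦2}, A=∅, R=∅>
→ final value -1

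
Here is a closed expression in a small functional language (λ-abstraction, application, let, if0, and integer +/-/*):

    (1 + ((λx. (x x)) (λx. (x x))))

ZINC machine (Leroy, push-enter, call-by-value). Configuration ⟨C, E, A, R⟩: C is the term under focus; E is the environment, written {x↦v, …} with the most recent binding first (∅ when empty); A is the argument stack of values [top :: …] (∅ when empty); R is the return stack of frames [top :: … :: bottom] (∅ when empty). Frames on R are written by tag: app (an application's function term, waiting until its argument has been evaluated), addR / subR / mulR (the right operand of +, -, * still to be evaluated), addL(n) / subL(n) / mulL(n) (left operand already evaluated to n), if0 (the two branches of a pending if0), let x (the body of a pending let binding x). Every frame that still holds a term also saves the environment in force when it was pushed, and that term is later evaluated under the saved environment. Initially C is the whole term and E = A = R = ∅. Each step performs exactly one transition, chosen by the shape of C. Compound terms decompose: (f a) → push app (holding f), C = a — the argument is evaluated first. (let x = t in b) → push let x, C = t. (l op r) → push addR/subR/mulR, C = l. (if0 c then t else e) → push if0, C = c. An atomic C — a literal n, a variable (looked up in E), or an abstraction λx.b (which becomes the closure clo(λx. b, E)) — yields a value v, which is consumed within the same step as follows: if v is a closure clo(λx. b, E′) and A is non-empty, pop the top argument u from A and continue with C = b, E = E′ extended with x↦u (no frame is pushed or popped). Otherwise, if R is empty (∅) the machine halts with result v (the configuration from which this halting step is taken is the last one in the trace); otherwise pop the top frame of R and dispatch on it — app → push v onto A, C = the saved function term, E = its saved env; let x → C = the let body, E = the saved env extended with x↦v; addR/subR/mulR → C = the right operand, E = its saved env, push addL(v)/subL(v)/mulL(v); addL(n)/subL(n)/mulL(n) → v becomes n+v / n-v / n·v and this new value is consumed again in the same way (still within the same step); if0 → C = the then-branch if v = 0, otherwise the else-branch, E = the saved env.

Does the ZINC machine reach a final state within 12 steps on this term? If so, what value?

t=0: <C=(1 + ((λx. (x x)) (λx. (x x)))), E=∅, A=∅, R=∅>
t=1: <C=1, E=∅, A=∅, R=[addR]>
t=2: <C=((λx. (x x)) (λx. (x x))), E=∅, A=∅, R=[addL(1)]>
t=3: <C=(λx. (x x)), E=∅, A=∅, R=[app :: addL(1)]>
t=4: <C=(λx. (x x)), E=∅, A=[clo(λx. (x x), ∅)], R=[addL(1)]>
t=5: <C=(x x), E={x↦clo(λx. (x x), ∅)}, A=∅, R=[addL(1)]>
t=6: <C=x, E={x↦clo(λx. (x x), ∅)}, A=∅, R=[app :: addL(1)]>
t=7: <C=x, E={x↦clo(λx. (x x), ∅)}, A=[clo(λx. (x x), ∅)], R=[addL(1)]>
… configuration repeats with period 3 (steps 5–7 recur indefinitely) …

Answer: DIVERGES (no final state within 12 steps)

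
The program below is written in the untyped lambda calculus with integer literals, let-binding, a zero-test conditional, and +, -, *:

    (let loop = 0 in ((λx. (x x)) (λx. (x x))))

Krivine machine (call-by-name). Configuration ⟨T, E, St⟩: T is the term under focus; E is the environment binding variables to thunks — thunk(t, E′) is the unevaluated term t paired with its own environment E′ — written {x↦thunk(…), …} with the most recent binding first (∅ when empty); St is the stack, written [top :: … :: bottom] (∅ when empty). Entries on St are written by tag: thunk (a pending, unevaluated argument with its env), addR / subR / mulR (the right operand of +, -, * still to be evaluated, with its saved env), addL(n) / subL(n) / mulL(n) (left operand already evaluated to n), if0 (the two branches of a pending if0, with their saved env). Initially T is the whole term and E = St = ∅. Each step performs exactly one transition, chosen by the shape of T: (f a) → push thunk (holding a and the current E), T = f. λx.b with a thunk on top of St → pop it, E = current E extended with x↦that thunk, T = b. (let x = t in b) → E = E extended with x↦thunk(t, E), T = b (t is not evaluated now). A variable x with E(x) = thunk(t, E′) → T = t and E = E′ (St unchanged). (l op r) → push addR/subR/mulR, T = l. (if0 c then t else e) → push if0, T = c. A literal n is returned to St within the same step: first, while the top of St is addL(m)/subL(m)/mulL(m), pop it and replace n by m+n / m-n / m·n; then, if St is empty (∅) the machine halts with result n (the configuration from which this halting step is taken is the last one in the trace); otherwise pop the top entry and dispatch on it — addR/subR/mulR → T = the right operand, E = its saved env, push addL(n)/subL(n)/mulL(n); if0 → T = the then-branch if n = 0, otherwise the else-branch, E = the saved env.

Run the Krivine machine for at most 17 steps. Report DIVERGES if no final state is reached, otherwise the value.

0. [T=(let loop = 0 in ((λx. (x x)) (λx. (x x)))) | E=∅ | St=∅]
1. [T=((λx. (x x)) (λx. (x x))) | E={loop↦thunk(0, ∅)} | St=∅]
2. [T=(λx. (x x)) | E={loop↦thunk(0, ∅)} | St=[thunk]]
3. [T=(x x) | E={x↦thunk((λx. (x x)), {loop↦thunk(0, ∅)}), loop↦thunk(0, ∅)} | St=∅]
4. [T=x | E={x↦thunk((λx. (x x)), {loop↦thunk(0, ∅)}), loop↦thunk(0, ∅)} | St=[thunk]]
5. [T=(λx. (x x)) | E={loop↦thunk(0, ∅)} | St=[thunk]]
6. [T=(x x) | E={x↦thunk(x, {x↦thunk((λx. (x x)), {loop↦thunk(0, ∅)}), loop↦thunk(0, ∅)}), loop↦thunk(0, ∅)} | St=∅]
7. [T=x | E={x↦thunk(x, {x↦thunk((λx. (x x)), {loop↦thunk(0, ∅)}), loop↦thunk(0, ∅)}), loop↦thunk(0, ∅)} | St=[thunk]]
8. [T=x | E={x↦thunk((λx. (x x)), {loop↦thunk(0, ∅)}), loop↦thunk(0, ∅)} | St=[thunk]]
9. [T=(λx. (x x)) | E={loop↦thunk(0, ∅)} | St=[thunk]]
10. [T=(x x) | E={x↦thunk(x, {x↦thunk(x, {x↦thunk((λx. (x x)), {loop↦thunk(0, ∅)}), loop↦thunk(0, ∅)}), loop↦thunk(0, ∅)}), loop↦thunk(0, ∅)} | St=∅]
11. [T=x | E={x↦thunk(x, {x↦thunk(x, {x↦thunk((λx. (x x)), {loop↦thunk(0, ∅)}), loop↦thunk(0, ∅)}), loop↦thunk(0, ∅)}), loop↦thunk(0, ∅)} | St=[thunk]]
12. [T=x | E={x↦thunk(x, {x↦thunk((λx. (x x)), {loop↦thunk(0, ∅)}), loop↦thunk(0, ∅)}), loop↦thunk(0, ∅)} | St=[thunk]]
13. [T=x | E={x↦thunk((λx. (x x)), {loop↦thunk(0, ∅)}), loop↦thunk(0, ∅)} | St=[thunk]]
14. [T=(λx. (x x)) | E={loop↦thunk(0, ∅)} | St=[thunk]]
15. [T=(x x) | E={x↦thunk(x, {x↦thunk(x, {x↦thunk(x, {x↦thunk((λx. (x x)), {loop↦thunk(0, ∅)}), loop↦thunk(0, ∅)}), loop↦thunk(0, ∅)}), loop↦thunk(0, ∅)}), loop↦thunk(0, ∅)} | St=∅]
16. [T=x | E={x↦thunk(x, {x↦thunk(x, {x↦thunk(x, {x↦thunk((λx. (x x)), {loop↦thunk(0, ∅)}), loop↦thunk(0, ∅)}), loop↦thunk(0, ∅)}), loop↦thunk(0, ∅)}), loop↦thunk(0, ∅)} | St=[thunk]]
17. [T=x | E={x↦thunk(x, {x↦thunk(x, {x↦thunk((λx. (x x)), {loop↦thunk(0, ∅)}), loop↦thunk(0, ∅)}), loop↦thunk(0, ∅)}), loop↦thunk(0, ∅)} | St=[thunk]]
→ 17 transitions taken and the configuration is still not final: no result within 17 steps

Answer: DIVERGES (no final state within 17 steps)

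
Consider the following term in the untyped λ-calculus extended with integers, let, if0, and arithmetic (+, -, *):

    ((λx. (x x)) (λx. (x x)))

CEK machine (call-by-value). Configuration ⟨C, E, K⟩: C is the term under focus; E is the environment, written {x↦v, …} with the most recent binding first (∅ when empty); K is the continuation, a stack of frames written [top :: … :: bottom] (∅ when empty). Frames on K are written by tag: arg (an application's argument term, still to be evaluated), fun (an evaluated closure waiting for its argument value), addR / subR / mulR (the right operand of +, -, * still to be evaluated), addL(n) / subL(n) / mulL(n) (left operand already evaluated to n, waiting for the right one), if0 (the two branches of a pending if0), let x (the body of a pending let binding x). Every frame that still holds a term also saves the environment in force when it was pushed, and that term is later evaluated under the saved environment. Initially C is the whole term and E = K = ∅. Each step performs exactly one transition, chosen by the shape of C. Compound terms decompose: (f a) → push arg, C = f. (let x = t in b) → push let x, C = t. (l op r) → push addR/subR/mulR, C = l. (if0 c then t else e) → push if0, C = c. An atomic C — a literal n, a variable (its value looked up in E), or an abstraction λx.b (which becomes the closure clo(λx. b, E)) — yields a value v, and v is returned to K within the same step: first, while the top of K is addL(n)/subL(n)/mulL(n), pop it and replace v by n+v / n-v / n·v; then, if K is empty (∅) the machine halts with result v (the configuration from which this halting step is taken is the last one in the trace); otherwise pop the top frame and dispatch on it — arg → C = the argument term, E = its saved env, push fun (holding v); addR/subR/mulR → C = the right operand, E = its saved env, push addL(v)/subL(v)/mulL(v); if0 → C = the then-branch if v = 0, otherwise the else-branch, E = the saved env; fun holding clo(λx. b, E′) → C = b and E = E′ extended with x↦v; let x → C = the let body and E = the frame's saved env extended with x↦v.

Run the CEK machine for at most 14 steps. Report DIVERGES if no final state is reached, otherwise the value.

t=0: [C=((λx. (x x)) (λx. (x x))) | E=∅ | K=∅]
t=1: [C=(λx. (x x)) | E=∅ | K=[arg]]
t=2: [C=(λx. (x x)) | E=∅ | K=[fun]]
t=3: [C=(x x) | E={x↦clo(λx. (x x), ∅)} | K=∅]
t=4: [C=x | E={x↦clo(λx. (x x), ∅)} | K=[arg]]
t=5: [C=x | E={x↦clo(λx. (x x), ∅)} | K=[fun]]
… configuration repeats with period 3 (steps 3–5 recur indefinitely) …

Answer: DIVERGES (no final state within 14 steps)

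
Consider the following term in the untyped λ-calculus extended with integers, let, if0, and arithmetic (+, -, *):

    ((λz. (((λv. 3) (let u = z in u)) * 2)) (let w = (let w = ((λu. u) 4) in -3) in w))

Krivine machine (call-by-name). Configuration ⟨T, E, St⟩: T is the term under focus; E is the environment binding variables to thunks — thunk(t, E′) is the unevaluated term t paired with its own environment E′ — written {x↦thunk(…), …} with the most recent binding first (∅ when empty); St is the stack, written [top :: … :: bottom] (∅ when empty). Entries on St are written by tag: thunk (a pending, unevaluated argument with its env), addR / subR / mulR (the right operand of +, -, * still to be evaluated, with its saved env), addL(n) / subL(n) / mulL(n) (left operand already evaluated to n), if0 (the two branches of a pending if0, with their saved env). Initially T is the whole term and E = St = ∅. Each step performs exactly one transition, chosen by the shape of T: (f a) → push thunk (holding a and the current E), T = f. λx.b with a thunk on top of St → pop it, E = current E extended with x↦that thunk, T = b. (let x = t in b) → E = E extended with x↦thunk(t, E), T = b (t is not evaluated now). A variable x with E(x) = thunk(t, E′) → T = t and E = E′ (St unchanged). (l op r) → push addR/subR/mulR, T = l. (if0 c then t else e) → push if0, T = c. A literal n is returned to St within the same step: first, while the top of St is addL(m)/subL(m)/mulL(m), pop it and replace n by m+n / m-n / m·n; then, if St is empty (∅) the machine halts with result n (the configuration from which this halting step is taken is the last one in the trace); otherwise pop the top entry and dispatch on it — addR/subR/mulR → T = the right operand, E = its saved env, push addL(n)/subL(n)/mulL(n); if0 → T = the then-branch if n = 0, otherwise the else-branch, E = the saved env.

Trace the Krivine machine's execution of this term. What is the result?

Answer: 6

Execution trace:
t=0: ⟨T=((λz. (((λv. 3) (let u = z in u)) * 2)) (let w = (let w = ((λu. u) 4) in -3) in w)); E=∅; St=∅⟩
t=1: ⟨T=(λz. (((λv. 3) (let u = z in u)) * 2)); E=∅; St=[thunk]⟩
t=2: ⟨T=(((λv. 3) (let u = z in u)) * 2); E={z↦thunk((let w = (let w = ((λu. u) 4) in -3) in w), ∅)}; St=∅⟩
t=3: ⟨T=((λv. 3) (let u = z in u)); E={z↦thunk((let w = (let w = ((λu. u) 4) in -3) in w), ∅)}; St=[mulR]⟩
t=4: ⟨T=(λv. 3); E={z↦thunk((let w = (let w = ((λu. u) 4) in -3) in w), ∅)}; St=[thunk :: mulR]⟩
t=5: ⟨T=3; E={v↦thunk((let u = z in u), {z↦thunk((let w = (let w = ((λu. u) 4) in -3) in w), ∅)}), z↦thunk((let w = (let w = ((λu. u) 4) in -3) in w), ∅)}; St=[mulR]⟩
t=6: ⟨T=2; E={z↦thunk((let w = (let w = ((λu. u) 4) in -3) in w), ∅)}; St=[mulL(3)]⟩
→ final value 6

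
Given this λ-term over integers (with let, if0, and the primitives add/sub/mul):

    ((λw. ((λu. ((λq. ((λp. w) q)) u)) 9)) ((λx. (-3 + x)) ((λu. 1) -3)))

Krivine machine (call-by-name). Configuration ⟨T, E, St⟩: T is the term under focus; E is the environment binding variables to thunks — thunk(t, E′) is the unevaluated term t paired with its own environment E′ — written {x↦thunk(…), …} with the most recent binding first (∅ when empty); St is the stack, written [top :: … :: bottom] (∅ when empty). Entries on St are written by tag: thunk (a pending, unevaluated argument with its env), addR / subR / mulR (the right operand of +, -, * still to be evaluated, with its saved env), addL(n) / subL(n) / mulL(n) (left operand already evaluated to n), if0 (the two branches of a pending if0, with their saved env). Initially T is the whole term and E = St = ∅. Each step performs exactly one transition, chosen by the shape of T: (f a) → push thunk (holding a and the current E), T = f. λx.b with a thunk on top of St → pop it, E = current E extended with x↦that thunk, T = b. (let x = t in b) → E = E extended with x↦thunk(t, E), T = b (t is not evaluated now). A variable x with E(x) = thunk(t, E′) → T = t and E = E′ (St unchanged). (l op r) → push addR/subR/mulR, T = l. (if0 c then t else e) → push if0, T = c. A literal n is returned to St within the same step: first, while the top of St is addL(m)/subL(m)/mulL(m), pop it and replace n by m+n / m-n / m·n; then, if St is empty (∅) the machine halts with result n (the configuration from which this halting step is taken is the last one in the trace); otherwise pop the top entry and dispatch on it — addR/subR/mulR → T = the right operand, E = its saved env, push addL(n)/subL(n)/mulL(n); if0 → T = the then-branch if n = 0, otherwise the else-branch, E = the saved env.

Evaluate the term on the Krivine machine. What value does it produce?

Answer: -2

Derivation:
step 0: ⟨T=((λw. ((λu. ((λq. ((λp. w) q)) u)) 9)) ((λx. (-3 + x)) ((λu. 1) -3))); E=∅; St=∅⟩
step 1: ⟨T=(λw. ((λu. ((λq. ((λp. w) q)) u)) 9)); E=∅; St=[thunk]⟩
step 2: ⟨T=((λu. ((λq. ((λp. w) q)) u)) 9); E={w↦thunk(((λx. (-3 + x)) ((λu. 1) -3)), ∅)}; St=∅⟩
step 3: ⟨T=(λu. ((λq. ((λp. w) q)) u)); E={w↦thunk(((λx. (-3 + x)) ((λu. 1) -3)), ∅)}; St=[thunk]⟩
step 4: ⟨T=((λq. ((λp. w) q)) u); E={u↦thunk(9, {w↦thunk(((λx. (-3 + x)) ((λu. 1) -3)), ∅)}), w↦thunk(((λx. (-3 + x)) ((λu. 1) -3)), ∅)}; St=∅⟩
step 5: ⟨T=(λq. ((λp. w) q)); E={u↦thunk(9, {w↦thunk(((λx. (-3 + x)) ((λu. 1) -3)), ∅)}), w↦thunk(((λx. (-3 + x)) ((λu. 1) -3)), ∅)}; St=[thunk]⟩
step 6: ⟨T=((λp. w) q); E={q↦thunk(u, {u↦thunk(9, {w↦thunk(((λx. (-3 + x)) ((λu. 1) -3)), ∅)}), w↦thunk(((λx. (-3 + x)) ((λu. 1) -3)), ∅)}), u↦thunk(9, {w↦thunk(((λx. (-3 + x)) ((λu. 1) -3)), ∅)}), w↦thunk(((λx. (-3 + x)) ((λu. 1) -3)), ∅)}; St=∅⟩
step 7: ⟨T=(λp. w); E={q↦thunk(u, {u↦thunk(9, {w↦thunk(((λx. (-3 + x)) ((λu. 1) -3)), ∅)}), w↦thunk(((λx. (-3 + x)) ((λu. 1) -3)), ∅)}), u↦thunk(9, {w↦thunk(((λx. (-3 + x)) ((λu. 1) -3)), ∅)}), w↦thunk(((λx. (-3 + x)) ((λu. 1) -3)), ∅)}; St=[thunk]⟩
step 8: ⟨T=w; E={p↦thunk(q, {q↦thunk(u, {u↦thunk(9, {w↦thunk(((λx. (-3 + x)) ((λu. 1) -3)), ∅)}), w↦thunk(((λx. (-3 + x)) ((λu. 1) -3)), ∅)}), u↦thunk(9, {w↦thunk(((λx. (-3 + x)) ((λu. 1) -3)), ∅)}), w↦thunk(((λx. (-3 + x)) ((λu. 1) -3)), ∅)}), q↦thunk(u, {u↦thunk(9, {w↦thunk(((λx. (-3 + x)) ((λu. 1) -3)), ∅)}), w↦thunk(((λx. (-3 + x)) ((λu. 1) -3)), ∅)}), u↦thunk(9, {w↦thunk(((λx. (-3 + x)) ((λu. 1) -3)), ∅)}), w↦thunk(((λx. (-3 + x)) ((λu. 1) -3)), ∅)}; St=∅⟩
step 9: ⟨T=((λx. (-3 + x)) ((λu. 1) -3)); E=∅; St=∅⟩
step 10: ⟨T=(λx. (-3 + x)); E=∅; St=[thunk]⟩
step 11: ⟨T=(-3 + x); E={x↦thunk(((λu. 1) -3), ∅)}; St=∅⟩
step 12: ⟨T=-3; E={x↦thunk(((λu. 1) -3), ∅)}; St=[addR]⟩
step 13: ⟨T=x; E={x↦thunk(((λu. 1) -3), ∅)}; St=[addL(-3)]⟩
step 14: ⟨T=((λu. 1) -3); E=∅; St=[addL(-3)]⟩
step 15: ⟨T=(λu. 1); E=∅; St=[thunk :: addL(-3)]⟩
step 16: ⟨T=1; E={u↦thunk(-3, ∅)}; St=[addL(-3)]⟩
→ final value -2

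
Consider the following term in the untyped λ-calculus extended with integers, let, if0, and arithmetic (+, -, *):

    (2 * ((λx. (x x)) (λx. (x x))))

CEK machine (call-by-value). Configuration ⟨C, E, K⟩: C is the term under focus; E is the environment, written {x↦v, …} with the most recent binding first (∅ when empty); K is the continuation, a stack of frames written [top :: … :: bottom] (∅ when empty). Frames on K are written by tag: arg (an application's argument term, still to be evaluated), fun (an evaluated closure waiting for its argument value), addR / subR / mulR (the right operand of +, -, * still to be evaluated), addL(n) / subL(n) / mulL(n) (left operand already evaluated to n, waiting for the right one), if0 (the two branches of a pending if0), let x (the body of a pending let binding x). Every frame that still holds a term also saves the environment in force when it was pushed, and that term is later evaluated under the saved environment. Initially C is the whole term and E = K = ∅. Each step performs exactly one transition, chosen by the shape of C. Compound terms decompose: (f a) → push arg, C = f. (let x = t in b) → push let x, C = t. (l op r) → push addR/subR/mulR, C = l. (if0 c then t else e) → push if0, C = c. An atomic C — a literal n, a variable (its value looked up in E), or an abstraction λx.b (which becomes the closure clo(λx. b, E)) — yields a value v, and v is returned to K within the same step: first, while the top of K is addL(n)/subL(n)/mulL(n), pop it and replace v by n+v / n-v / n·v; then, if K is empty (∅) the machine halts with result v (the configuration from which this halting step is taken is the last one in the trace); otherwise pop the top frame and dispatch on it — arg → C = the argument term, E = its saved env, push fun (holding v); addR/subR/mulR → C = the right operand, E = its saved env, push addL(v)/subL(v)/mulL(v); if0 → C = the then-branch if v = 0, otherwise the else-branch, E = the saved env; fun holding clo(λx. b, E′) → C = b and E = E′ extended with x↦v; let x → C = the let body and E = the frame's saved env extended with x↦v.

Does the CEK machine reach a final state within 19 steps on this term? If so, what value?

0. <C=(2 * ((λx. (x x)) (λx. (x x)))), E=∅, K=∅>
1. <C=2, E=∅, K=[mulR]>
2. <C=((λx. (x x)) (λx. (x x))), E=∅, K=[mulL(2)]>
3. <C=(λx. (x x)), E=∅, K=[arg :: mulL(2)]>
4. <C=(λx. (x x)), E=∅, K=[fun :: mulL(2)]>
5. <C=(x x), E={x↦clo(λx. (x x), ∅)}, K=[mulL(2)]>
6. <C=x, E={x↦clo(λx. (x x), ∅)}, K=[arg :: mulL(2)]>
7. <C=x, E={x↦clo(λx. (x x), ∅)}, K=[fun :: mulL(2)]>
… configuration repeats with period 3 (steps 5–7 recur indefinitely) …

Answer: DIVERGES (no final state within 19 steps)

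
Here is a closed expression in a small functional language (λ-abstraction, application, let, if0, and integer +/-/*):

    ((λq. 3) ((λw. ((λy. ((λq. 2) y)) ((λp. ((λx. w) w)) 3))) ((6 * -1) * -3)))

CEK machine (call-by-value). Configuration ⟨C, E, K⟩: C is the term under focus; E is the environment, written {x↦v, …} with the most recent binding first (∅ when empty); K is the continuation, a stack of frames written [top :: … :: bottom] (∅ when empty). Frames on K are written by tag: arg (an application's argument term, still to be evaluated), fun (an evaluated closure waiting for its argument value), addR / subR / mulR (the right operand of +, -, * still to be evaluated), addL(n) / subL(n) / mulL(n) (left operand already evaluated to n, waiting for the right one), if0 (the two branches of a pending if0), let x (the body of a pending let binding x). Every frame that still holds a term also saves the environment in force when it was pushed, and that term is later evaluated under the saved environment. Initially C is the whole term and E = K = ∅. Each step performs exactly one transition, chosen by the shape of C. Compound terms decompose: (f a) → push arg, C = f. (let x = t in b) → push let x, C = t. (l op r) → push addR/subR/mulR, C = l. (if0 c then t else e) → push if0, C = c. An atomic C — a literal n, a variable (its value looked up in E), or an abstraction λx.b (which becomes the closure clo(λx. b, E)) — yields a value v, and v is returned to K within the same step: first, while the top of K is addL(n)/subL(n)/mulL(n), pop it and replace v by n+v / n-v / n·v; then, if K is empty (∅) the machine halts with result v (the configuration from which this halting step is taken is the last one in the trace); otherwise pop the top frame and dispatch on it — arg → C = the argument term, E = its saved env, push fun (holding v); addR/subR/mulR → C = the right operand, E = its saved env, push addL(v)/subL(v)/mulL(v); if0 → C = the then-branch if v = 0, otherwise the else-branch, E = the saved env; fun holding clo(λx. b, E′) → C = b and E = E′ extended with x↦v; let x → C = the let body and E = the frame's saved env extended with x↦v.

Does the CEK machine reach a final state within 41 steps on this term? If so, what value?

step 0: ⟨C=((λq. 3) ((λw. ((λy. ((λq. 2) y)) ((λp. ((λx. w) w)) 3))) ((6 * -1) * -3))); E=∅; K=∅⟩
step 1: ⟨C=(λq. 3); E=∅; K=[arg]⟩
step 2: ⟨C=((λw. ((λy. ((λq. 2) y)) ((λp. ((λx. w) w)) 3))) ((6 * -1) * -3)); E=∅; K=[fun]⟩
step 3: ⟨C=(λw. ((λy. ((λq. 2) y)) ((λp. ((λx. w) w)) 3))); E=∅; K=[arg :: fun]⟩
step 4: ⟨C=((6 * -1) * -3); E=∅; K=[fun :: fun]⟩
step 5: ⟨C=(6 * -1); E=∅; K=[mulR :: fun :: fun]⟩
step 6: ⟨C=6; E=∅; K=[mulR :: mulR :: fun :: fun]⟩
step 7: ⟨C=-1; E=∅; K=[mulL(6) :: mulR :: fun :: fun]⟩
step 8: ⟨C=-3; E=∅; K=[mulL(-6) :: fun :: fun]⟩
step 9: ⟨C=((λy. ((λq. 2) y)) ((λp. ((λx. w) w)) 3)); E={w↦18}; K=[fun]⟩
step 10: ⟨C=(λy. ((λq. 2) y)); E={w↦18}; K=[arg :: fun]⟩
step 11: ⟨C=((λp. ((λx. w) w)) 3); E={w↦18}; K=[fun :: fun]⟩
step 12: ⟨C=(λp. ((λx. w) w)); E={w↦18}; K=[arg :: fun :: fun]⟩
step 13: ⟨C=3; E={w↦18}; K=[fun :: fun :: fun]⟩
step 14: ⟨C=((λx. w) w); E={p↦3, w↦18}; K=[fun :: fun]⟩
step 15: ⟨C=(λx. w); E={p↦3, w↦18}; K=[arg :: fun :: fun]⟩
step 16: ⟨C=w; E={p↦3, w↦18}; K=[fun :: fun :: fun]⟩
step 17: ⟨C=w; E={x↦18, p↦3, w↦18}; K=[fun :: fun]⟩
step 18: ⟨C=((λq. 2) y); E={y↦18, w↦18}; K=[fun]⟩
step 19: ⟨C=(λq. 2); E={y↦18, w↦18}; K=[arg :: fun]⟩
step 20: ⟨C=y; E={y↦18, w↦18}; K=[fun :: fun]⟩
step 21: ⟨C=2; E={q↦18, y↦18, w↦18}; K=[fun]⟩
step 22: ⟨C=3; E={q↦2}; K=∅⟩
→ final value 3

Answer: 3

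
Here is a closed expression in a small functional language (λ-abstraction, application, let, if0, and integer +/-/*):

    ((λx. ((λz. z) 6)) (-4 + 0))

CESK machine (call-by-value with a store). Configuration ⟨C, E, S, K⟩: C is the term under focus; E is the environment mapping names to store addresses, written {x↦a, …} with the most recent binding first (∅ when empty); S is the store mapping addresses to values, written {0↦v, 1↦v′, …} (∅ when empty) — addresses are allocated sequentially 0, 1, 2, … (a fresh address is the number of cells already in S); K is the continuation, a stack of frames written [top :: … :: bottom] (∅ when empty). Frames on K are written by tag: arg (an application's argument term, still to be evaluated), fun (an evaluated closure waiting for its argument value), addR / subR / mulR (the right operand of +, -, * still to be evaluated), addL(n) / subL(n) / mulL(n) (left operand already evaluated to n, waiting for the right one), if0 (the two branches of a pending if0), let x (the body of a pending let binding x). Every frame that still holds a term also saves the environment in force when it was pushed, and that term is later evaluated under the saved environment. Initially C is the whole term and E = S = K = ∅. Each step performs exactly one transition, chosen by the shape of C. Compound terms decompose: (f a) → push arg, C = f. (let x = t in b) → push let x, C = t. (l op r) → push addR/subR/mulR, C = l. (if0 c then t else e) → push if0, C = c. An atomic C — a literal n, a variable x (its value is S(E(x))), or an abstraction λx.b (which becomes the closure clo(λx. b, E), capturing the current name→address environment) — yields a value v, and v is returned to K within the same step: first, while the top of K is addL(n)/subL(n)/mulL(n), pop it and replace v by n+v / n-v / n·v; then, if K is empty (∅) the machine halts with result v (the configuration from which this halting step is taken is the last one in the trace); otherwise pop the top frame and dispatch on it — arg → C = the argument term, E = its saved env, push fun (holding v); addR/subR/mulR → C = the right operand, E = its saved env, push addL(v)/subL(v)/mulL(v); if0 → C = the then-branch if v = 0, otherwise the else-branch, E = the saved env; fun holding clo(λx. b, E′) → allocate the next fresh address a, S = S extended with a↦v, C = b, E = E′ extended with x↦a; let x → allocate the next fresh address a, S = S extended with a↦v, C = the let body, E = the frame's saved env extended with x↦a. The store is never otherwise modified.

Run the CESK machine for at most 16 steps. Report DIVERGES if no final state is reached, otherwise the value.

0. [C=((λx. ((λz. z) 6)) (-4 + 0)) | E=∅ | S=∅ | K=∅]
1. [C=(λx. ((λz. z) 6)) | E=∅ | S=∅ | K=[arg]]
2. [C=(-4 + 0) | E=∅ | S=∅ | K=[fun]]
3. [C=-4 | E=∅ | S=∅ | K=[addR :: fun]]
4. [C=0 | E=∅ | S=∅ | K=[addL(-4) :: fun]]
5. [C=((λz. z) 6) | E={x↦0} | S={0↦-4} | K=∅]
6. [C=(λz. z) | E={x↦0} | S={0↦-4} | K=[arg]]
7. [C=6 | E={x↦0} | S={0↦-4} | K=[fun]]
8. [C=z | E={z↦1, x↦0} | S={0↦-4, 1↦6} | K=∅]
→ final value 6

Answer: 6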